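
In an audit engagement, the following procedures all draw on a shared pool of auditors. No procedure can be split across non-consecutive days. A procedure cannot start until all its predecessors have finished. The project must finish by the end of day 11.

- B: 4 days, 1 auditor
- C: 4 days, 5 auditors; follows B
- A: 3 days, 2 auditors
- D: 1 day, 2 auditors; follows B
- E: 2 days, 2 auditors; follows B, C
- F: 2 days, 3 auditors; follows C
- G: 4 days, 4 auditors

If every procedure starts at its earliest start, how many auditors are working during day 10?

At early start, day 10 has: E, F.
Demand: 2 + 3 = 5.

5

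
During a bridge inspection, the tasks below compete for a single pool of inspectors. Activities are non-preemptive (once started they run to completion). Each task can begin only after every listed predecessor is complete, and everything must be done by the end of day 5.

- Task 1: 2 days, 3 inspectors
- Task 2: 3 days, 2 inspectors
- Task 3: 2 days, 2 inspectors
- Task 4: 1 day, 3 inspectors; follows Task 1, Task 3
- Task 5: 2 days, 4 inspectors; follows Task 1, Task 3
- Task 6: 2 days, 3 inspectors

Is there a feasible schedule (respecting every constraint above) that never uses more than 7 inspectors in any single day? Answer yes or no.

Schedule Task 1@1, Task 2@1, Task 3@1, Task 4@3, Task 5@4, Task 6@4: d1:7  d2:7  d3:5  d4:7  d5:7 — peak 7 ≤ 7.

yes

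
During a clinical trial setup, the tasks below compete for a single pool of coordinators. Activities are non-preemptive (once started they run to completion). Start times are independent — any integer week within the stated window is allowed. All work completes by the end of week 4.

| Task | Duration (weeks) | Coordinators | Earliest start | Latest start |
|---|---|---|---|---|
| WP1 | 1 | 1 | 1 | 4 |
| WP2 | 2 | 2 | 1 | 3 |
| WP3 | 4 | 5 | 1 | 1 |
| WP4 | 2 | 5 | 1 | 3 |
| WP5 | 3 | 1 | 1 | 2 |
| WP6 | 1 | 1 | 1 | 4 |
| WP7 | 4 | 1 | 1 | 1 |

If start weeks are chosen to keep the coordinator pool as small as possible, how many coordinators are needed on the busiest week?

Early-start (WP1@1, WP2@1, WP3@1, WP4@1, WP5@1, WP6@1, WP7@1) gives peak 16: w1:16  w2:14  w3:7  w4:6.
Shift WP4→3.
Schedule WP1@1, WP2@1, WP3@1, WP4@3, WP5@1, WP6@1, WP7@1: w1:11  w2:9  w3:12  w4:11 — peak 12.

12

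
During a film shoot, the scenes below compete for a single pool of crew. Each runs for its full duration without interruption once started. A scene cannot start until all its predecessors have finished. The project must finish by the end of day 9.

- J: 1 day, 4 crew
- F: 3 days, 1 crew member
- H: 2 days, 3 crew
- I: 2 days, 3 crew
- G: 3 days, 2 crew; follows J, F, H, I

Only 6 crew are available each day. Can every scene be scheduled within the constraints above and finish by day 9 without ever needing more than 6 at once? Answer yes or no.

Schedule J@1, F@2, H@2, I@4, G@6: d1:4  d2:4  d3:4  d4:4  d5:3  d6:2  d7:2  d8:2  d9:0 — peak 4 ≤ 6.

yes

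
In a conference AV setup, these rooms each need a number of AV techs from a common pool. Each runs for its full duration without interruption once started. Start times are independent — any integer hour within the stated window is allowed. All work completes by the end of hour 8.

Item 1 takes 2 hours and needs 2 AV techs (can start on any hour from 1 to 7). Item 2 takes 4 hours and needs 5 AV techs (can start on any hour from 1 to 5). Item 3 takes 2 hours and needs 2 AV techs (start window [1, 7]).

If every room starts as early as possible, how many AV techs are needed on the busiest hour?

Early-start schedule: Item 1@1, Item 2@1, Item 3@1.
Load per hour: hour 1: 9, hour 2: 9, hour 3: 5, hour 4: 5, hour 5: 0, hour 6: 0, hour 7: 0, hour 8: 0.
Peak is 9.

9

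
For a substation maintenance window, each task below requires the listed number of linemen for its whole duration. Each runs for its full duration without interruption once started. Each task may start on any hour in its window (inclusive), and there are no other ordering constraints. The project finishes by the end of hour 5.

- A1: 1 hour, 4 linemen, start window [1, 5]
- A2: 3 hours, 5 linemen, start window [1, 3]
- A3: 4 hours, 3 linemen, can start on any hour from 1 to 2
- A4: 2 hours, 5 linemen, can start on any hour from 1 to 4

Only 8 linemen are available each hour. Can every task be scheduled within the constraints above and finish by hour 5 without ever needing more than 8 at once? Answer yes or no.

no

Total lineman-hours = 41; over 5 hours the average is 41/5 > 8, so some hour must exceed 8.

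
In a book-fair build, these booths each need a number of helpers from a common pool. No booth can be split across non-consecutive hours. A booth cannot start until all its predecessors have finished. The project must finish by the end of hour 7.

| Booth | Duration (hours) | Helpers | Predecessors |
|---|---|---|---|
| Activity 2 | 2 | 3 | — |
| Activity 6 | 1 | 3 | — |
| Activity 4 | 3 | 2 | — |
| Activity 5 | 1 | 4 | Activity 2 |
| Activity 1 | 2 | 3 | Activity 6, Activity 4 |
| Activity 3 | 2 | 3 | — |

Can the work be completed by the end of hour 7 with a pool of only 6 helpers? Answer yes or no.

yes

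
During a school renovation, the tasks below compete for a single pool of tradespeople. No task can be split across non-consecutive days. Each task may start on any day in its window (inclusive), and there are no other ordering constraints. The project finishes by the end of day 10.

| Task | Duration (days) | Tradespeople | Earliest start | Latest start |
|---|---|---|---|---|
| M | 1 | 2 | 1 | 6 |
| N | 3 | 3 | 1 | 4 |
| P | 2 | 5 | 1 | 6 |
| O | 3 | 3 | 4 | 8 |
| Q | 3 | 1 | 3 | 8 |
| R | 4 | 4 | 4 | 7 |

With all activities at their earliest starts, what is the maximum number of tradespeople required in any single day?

10

Early-start schedule: M@1, N@1, P@1, O@4, Q@3, R@4.
Load per day: day 1: 10, day 2: 8, day 3: 4, day 4: 8, day 5: 8, day 6: 7, day 7: 4, day 8: 0, day 9: 0, day 10: 0.
Peak is 10.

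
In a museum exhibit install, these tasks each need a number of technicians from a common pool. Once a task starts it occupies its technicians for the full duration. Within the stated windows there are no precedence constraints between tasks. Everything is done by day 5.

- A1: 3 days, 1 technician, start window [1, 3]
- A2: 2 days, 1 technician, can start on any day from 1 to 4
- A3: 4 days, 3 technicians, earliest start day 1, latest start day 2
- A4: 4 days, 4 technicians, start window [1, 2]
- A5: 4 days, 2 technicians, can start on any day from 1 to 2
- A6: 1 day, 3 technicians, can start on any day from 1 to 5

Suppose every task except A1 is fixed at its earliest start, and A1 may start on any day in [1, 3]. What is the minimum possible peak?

13

A1@1: d1:14  d2:11  d3:10  d4:9  d5:0 → peak 14
A1@2: d1:13  d2:11  d3:10  d4:10  d5:0 → peak 13
A1@3: d1:13  d2:10  d3:10  d4:10  d5:1 → peak 13
Best is A1@2, peak 13.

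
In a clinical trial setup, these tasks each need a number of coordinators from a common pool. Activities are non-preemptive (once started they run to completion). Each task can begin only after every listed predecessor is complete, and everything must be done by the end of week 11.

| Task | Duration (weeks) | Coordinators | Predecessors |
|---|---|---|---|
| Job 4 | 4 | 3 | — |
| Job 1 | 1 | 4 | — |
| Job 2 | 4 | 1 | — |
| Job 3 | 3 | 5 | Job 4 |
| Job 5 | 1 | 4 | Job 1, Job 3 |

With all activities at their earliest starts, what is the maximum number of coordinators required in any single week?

8

Early-start schedule: Job 4@1, Job 1@1, Job 2@1, Job 3@5, Job 5@8.
Load per week: week 1: 8, week 2: 4, week 3: 4, week 4: 4, week 5: 5, week 6: 5, week 7: 5, week 8: 4, week 9: 0, week 10: 0, week 11: 0.
Peak is 8.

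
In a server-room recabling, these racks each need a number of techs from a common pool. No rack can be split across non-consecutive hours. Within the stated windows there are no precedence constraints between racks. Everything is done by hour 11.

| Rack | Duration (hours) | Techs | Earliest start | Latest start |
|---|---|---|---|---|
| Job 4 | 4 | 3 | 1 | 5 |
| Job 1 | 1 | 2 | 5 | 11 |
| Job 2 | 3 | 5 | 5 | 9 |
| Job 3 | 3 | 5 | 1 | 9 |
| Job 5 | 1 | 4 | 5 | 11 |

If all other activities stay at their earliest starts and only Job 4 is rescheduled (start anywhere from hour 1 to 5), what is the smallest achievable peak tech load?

Job 4@1: h1:8  h2:8  h3:8  h4:3  h5:11  h6:5  h7:5  h8:0  h9:0  h10:0  h11:0 → peak 11
Job 4@2: h1:5  h2:8  h3:8  h4:3  h5:14  h6:5  h7:5  h8:0  h9:0  h10:0  h11:0 → peak 14
Job 4@3: h1:5  h2:5  h3:8  h4:3  h5:14  h6:8  h7:5  h8:0  h9:0  h10:0  h11:0 → peak 14
Job 4@4: h1:5  h2:5  h3:5  h4:3  h5:14  h6:8  h7:8  h8:0  h9:0  h10:0  h11:0 → peak 14
Job 4@5: h1:5  h2:5  h3:5  h4:0  h5:14  h6:8  h7:8  h8:3  h9:0  h10:0  h11:0 → peak 14
Best is Job 4@1, peak 11.

11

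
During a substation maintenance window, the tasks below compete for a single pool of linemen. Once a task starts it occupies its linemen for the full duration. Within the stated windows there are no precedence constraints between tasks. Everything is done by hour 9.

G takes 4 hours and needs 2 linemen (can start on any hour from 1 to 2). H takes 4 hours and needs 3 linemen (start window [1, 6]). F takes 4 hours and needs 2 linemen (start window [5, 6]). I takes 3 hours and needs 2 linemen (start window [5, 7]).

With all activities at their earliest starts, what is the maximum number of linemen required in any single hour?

Early-start schedule: G@1, H@1, F@5, I@5.
Load per hour: hour 1: 5, hour 2: 5, hour 3: 5, hour 4: 5, hour 5: 4, hour 6: 4, hour 7: 4, hour 8: 2, hour 9: 0.
Peak is 5.

5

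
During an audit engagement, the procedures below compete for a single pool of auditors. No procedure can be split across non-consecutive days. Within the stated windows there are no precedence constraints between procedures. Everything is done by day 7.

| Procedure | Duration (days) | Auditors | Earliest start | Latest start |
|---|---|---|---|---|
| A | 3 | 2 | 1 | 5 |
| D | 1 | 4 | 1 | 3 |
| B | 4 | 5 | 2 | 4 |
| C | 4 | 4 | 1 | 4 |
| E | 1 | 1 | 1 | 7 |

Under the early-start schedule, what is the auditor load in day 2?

At early start, day 2 has: A, B, C.
Demand: 2 + 5 + 4 = 11.

11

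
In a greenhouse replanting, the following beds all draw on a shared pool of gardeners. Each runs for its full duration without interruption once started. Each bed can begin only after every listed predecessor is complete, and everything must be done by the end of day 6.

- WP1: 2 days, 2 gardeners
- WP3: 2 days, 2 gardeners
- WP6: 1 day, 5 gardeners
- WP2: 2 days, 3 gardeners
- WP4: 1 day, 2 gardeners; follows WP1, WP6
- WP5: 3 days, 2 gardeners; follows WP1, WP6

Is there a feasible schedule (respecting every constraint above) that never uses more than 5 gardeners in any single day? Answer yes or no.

yes

Schedule WP1@1, WP3@1, WP6@3, WP2@4, WP4@6, WP5@4: d1:4  d2:4  d3:5  d4:5  d5:5  d6:4 — peak 5 ≤ 5.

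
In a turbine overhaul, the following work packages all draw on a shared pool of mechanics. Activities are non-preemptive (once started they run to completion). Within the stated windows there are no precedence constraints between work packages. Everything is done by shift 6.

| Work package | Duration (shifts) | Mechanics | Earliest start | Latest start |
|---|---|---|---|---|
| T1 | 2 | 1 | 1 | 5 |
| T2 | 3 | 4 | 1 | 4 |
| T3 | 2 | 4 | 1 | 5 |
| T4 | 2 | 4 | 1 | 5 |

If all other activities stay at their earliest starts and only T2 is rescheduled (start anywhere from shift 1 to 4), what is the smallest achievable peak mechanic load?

9

T2@1: s1:13  s2:13  s3:4  s4:0  s5:0  s6:0 → peak 13
T2@2: s1:9  s2:13  s3:4  s4:4  s5:0  s6:0 → peak 13
T2@3: s1:9  s2:9  s3:4  s4:4  s5:4  s6:0 → peak 9
T2@4: s1:9  s2:9  s3:0  s4:4  s5:4  s6:4 → peak 9
Best is T2@3, peak 9.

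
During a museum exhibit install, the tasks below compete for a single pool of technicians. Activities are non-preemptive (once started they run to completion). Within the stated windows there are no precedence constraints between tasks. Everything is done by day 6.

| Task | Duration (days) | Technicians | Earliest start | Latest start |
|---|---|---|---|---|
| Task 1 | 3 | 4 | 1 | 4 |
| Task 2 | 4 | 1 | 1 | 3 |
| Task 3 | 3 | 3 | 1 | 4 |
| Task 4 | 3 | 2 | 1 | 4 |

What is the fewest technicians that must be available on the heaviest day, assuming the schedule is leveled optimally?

6

Early-start (Task 1@1, Task 2@1, Task 3@1, Task 4@1) gives peak 10: d1:10  d2:10  d3:10  d4:1  d5:0  d6:0.
Shift Task 3→4, Task 4→4.
Schedule Task 1@1, Task 2@1, Task 3@4, Task 4@4: d1:5  d2:5  d3:5  d4:6  d5:5  d6:5 — peak 6.
Total technician-days = 31 over 6 days ⇒ peak ≥ ⌈31/6⌉ = 6, so 6 is optimal.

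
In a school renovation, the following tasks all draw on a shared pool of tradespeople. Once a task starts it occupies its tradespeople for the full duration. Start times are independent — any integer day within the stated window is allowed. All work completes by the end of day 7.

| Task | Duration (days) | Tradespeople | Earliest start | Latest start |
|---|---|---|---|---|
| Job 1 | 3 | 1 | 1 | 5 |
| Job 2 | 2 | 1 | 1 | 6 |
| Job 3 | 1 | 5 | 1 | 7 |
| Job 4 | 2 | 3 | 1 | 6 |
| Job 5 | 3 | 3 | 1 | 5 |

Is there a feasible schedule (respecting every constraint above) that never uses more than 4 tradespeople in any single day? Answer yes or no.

The minimum achievable peak is 5; 4 < 5, so no feasible schedule stays within the cap.

no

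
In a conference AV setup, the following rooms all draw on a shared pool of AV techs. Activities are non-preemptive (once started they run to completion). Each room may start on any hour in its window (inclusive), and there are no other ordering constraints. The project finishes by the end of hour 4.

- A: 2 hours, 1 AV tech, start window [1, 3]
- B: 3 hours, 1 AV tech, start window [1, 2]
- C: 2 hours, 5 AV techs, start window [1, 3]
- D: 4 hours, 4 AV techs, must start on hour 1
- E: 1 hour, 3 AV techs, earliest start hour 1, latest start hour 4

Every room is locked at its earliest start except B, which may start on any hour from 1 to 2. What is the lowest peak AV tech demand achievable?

13

B@1: h1:14  h2:11  h3:5  h4:4 → peak 14
B@2: h1:13  h2:11  h3:5  h4:5 → peak 13
Best is B@2, peak 13.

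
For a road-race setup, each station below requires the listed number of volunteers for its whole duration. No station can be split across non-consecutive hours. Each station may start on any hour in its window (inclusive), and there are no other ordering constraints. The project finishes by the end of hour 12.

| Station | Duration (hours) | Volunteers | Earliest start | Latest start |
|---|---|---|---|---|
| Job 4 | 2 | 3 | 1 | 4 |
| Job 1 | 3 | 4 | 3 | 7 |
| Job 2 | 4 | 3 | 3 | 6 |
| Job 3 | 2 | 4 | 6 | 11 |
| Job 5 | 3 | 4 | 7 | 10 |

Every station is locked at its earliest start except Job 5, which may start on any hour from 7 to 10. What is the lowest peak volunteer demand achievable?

Job 5@7: h1:3  h2:3  h3:7  h4:7  h5:7  h6:7  h7:8  h8:4  h9:4  h10:0  h11:0  h12:0 → peak 8
Job 5@8: h1:3  h2:3  h3:7  h4:7  h5:7  h6:7  h7:4  h8:4  h9:4  h10:4  h11:0  h12:0 → peak 7
Job 5@9: h1:3  h2:3  h3:7  h4:7  h5:7  h6:7  h7:4  h8:0  h9:4  h10:4  h11:4  h12:0 → peak 7
Job 5@10: h1:3  h2:3  h3:7  h4:7  h5:7  h6:7  h7:4  h8:0  h9:0  h10:4  h11:4  h12:4 → peak 7
Best is Job 5@8, peak 7.

7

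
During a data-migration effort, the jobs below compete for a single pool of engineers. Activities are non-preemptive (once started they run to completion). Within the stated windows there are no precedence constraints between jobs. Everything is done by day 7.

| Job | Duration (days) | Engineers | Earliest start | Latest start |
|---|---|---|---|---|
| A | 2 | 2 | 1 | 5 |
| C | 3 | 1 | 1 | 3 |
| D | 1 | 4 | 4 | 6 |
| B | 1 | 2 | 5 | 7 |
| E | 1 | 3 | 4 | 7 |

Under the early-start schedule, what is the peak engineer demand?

Early-start schedule: A@1, C@1, D@4, B@5, E@4.
Load per day: day 1: 3, day 2: 3, day 3: 1, day 4: 7, day 5: 2, day 6: 0, day 7: 0.
Peak is 7.

7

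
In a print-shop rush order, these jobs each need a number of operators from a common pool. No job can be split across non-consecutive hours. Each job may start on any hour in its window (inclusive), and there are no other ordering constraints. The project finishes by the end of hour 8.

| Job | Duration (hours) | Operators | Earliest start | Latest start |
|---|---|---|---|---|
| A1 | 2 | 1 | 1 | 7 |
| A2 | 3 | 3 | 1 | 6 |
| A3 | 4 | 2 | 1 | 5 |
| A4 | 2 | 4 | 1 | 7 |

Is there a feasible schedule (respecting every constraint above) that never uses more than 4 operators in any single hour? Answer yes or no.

The minimum achievable peak is 5; 4 < 5, so no feasible schedule stays within the cap.

no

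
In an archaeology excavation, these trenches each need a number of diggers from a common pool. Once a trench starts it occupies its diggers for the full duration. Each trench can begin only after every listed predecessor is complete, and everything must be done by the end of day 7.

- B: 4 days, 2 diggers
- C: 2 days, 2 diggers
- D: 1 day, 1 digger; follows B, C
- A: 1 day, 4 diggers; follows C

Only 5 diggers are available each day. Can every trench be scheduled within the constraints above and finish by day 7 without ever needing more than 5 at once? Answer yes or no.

yes

Schedule B@1, C@1, D@5, A@6: d1:4  d2:4  d3:2  d4:2  d5:1  d6:4  d7:0 — peak 4 ≤ 5.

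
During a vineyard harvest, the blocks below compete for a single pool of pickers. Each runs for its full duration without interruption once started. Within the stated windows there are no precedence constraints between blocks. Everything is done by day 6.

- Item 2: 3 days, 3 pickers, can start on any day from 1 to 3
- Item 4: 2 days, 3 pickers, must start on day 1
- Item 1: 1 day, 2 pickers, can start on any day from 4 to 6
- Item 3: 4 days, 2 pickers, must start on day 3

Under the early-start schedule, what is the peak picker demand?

6

Early-start schedule: Item 2@1, Item 4@1, Item 1@4, Item 3@3.
Load per day: day 1: 6, day 2: 6, day 3: 5, day 4: 4, day 5: 2, day 6: 2.
Peak is 6.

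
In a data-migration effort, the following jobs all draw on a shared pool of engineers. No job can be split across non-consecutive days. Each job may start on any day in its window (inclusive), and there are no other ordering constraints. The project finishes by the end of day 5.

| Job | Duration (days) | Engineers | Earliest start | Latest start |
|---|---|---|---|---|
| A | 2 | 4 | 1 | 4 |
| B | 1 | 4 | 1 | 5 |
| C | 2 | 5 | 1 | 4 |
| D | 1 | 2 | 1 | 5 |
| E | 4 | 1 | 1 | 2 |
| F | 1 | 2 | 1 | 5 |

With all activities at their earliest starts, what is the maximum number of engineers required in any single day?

Early-start schedule: A@1, B@1, C@1, D@1, E@1, F@1.
Load per day: day 1: 18, day 2: 10, day 3: 1, day 4: 1, day 5: 0.
Peak is 18.

18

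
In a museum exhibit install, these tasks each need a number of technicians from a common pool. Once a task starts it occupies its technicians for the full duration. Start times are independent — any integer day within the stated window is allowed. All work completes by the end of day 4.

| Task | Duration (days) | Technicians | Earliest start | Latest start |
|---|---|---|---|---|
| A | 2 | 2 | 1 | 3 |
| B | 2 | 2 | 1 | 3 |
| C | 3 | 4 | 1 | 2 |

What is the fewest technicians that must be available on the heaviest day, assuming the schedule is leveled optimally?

Early-start (A@1, B@1, C@1) gives peak 8: d1:8  d2:8  d3:4  d4:0.
Shift B→3.
Schedule A@1, B@3, C@1: d1:6  d2:6  d3:6  d4:2 — peak 6.
No arrangement of the 18 feasible schedules does better.

6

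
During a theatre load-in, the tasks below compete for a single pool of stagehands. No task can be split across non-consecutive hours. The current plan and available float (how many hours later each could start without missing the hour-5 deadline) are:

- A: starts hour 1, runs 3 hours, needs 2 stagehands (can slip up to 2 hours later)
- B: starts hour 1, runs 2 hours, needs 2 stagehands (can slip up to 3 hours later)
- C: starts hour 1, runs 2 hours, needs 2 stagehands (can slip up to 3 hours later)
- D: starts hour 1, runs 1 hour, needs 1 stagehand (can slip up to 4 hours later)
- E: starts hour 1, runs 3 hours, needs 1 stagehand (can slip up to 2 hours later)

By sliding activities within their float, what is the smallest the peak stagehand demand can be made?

4

Early-start (A@1, B@1, C@1, D@1, E@1) gives peak 8: h1:8  h2:7  h3:3  h4:0  h5:0.
Shift C→4, D→3, E→3.
Schedule A@1, B@1, C@4, D@3, E@3: h1:4  h2:4  h3:4  h4:3  h5:3 — peak 4.
Total stagehand-hours = 18 over 5 hours ⇒ peak ≥ ⌈18/5⌉ = 4, so 4 is optimal.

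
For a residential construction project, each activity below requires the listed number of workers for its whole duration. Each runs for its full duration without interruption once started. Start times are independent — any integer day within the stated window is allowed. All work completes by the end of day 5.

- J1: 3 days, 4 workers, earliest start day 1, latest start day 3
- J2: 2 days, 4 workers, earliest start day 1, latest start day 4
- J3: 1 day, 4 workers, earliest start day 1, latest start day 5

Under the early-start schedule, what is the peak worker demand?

12

Early-start schedule: J1@1, J2@1, J3@1.
Load per day: day 1: 12, day 2: 8, day 3: 4, day 4: 0, day 5: 0.
Peak is 12.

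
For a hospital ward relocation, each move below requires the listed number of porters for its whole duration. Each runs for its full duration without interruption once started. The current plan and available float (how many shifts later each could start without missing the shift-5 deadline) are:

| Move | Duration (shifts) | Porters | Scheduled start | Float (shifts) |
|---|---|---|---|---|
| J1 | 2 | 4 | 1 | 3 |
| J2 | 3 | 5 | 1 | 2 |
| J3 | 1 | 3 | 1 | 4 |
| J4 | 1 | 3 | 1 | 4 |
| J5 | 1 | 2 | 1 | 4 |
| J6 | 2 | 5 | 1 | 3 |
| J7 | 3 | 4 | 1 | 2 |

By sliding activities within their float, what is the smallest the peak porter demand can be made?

11

Early-start (J1@1, J2@1, J3@1, J4@1, J5@1, J6@1, J7@1) gives peak 26: s1:26  s2:18  s3:9  s4:0  s5:0.
Shift J2→3, J4→2, J5→3, J6→4.
Schedule J1@1, J2@3, J3@1, J4@2, J5@3, J6@4, J7@1: s1:11  s2:11  s3:11  s4:10  s5:10 — peak 11.
Total porter-shifts = 53 over 5 shifts ⇒ peak ≥ ⌈53/5⌉ = 11, so 11 is optimal.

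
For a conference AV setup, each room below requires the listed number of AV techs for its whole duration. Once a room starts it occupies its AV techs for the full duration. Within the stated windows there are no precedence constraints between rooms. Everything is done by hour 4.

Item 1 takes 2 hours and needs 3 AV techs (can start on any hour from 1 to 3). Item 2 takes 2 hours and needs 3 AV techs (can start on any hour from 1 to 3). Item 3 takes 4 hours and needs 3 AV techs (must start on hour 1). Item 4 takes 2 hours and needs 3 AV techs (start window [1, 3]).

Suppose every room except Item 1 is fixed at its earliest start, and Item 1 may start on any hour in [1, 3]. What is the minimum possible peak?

9

Item 1@1: h1:12  h2:12  h3:3  h4:3 → peak 12
Item 1@2: h1:9  h2:12  h3:6  h4:3 → peak 12
Item 1@3: h1:9  h2:9  h3:6  h4:6 → peak 9
Best is Item 1@3, peak 9.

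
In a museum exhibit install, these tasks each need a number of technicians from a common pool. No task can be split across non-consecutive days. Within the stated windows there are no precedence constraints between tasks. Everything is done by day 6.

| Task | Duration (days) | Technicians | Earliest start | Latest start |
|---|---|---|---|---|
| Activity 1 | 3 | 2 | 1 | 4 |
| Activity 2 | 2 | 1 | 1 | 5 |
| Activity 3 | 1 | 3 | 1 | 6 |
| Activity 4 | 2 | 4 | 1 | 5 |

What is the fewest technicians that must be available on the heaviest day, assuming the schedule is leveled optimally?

Early-start (Activity 1@1, Activity 2@1, Activity 3@1, Activity 4@1) gives peak 10: d1:10  d2:7  d3:2  d4:0  d5:0  d6:0.
Shift Activity 3→4, Activity 4→5.
Schedule Activity 1@1, Activity 2@1, Activity 3@4, Activity 4@5: d1:3  d2:3  d3:2  d4:3  d5:4  d6:4 — peak 4.
Total technician-days = 19 over 6 days ⇒ peak ≥ ⌈19/6⌉ = 4, so 4 is optimal.

4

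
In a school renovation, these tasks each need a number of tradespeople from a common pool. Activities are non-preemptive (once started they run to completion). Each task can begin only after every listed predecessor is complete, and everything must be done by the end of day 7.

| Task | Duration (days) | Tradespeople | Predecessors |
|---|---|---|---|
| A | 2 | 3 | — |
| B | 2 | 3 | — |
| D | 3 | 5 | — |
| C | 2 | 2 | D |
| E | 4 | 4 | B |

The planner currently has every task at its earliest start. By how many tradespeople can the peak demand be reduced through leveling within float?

Early-start peak: d1:11  d2:11  d3:9  d4:6  d5:6  d6:4  d7:0 ⇒ 11.
Leveled (A@3, B@1, D@1, C@5, E@4): d1:8  d2:8  d3:8  d4:7  d5:6  d6:6  d7:4 ⇒ 8.
Reduction 11 − 8 = 3.

3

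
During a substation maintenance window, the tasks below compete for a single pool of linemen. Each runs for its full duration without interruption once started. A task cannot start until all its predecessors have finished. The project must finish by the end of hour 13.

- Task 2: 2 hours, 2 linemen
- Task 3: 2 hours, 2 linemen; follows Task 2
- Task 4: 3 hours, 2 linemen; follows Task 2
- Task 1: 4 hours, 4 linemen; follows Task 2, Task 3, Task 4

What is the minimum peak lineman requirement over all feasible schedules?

4

Schedule Task 2@1, Task 3@3, Task 4@3, Task 1@6: h1:2  h2:2  h3:4  h4:4  h5:2  h6:4  h7:4  h8:4  h9:4  h10:0  h11:0  h12:0  h13:0 — peak 4.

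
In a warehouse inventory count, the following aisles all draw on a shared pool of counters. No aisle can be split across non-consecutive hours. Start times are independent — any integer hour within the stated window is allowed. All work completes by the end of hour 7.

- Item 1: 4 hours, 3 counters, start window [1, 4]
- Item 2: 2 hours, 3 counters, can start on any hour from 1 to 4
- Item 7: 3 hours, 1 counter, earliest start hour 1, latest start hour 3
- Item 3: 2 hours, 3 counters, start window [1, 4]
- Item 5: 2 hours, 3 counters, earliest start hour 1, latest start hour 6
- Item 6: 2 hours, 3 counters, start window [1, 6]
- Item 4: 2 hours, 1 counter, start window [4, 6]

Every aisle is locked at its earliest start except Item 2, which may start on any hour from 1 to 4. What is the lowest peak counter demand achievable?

Item 2@1: h1:16  h2:16  h3:4  h4:4  h5:1  h6:0  h7:0 → peak 16
Item 2@2: h1:13  h2:16  h3:7  h4:4  h5:1  h6:0  h7:0 → peak 16
Item 2@3: h1:13  h2:13  h3:7  h4:7  h5:1  h6:0  h7:0 → peak 13
Item 2@4: h1:13  h2:13  h3:4  h4:7  h5:4  h6:0  h7:0 → peak 13
Best is Item 2@3, peak 13.

13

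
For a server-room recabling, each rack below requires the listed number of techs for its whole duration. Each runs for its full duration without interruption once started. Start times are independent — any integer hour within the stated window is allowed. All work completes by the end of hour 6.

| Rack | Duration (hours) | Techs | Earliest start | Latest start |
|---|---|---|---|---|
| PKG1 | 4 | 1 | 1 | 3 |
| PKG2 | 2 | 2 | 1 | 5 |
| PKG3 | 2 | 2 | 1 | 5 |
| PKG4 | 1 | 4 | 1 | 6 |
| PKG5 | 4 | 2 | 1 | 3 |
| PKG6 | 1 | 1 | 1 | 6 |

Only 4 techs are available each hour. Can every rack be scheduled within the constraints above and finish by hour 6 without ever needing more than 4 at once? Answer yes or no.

no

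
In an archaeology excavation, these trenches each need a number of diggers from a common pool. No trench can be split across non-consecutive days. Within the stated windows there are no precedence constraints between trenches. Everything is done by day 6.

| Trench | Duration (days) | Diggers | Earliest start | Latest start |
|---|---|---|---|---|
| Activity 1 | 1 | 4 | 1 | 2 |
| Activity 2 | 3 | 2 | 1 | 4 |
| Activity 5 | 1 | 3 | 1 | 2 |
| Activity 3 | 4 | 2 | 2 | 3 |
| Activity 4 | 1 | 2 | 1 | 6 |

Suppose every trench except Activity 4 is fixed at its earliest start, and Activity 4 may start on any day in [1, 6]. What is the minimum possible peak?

Activity 4@1: d1:11  d2:4  d3:4  d4:2  d5:2  d6:0 → peak 11
Activity 4@2: d1:9  d2:6  d3:4  d4:2  d5:2  d6:0 → peak 9
Activity 4@3: d1:9  d2:4  d3:6  d4:2  d5:2  d6:0 → peak 9
Activity 4@4: d1:9  d2:4  d3:4  d4:4  d5:2  d6:0 → peak 9
Activity 4@5: d1:9  d2:4  d3:4  d4:2  d5:4  d6:0 → peak 9
Activity 4@6: d1:9  d2:4  d3:4  d4:2  d5:2  d6:2 → peak 9
Best is Activity 4@2, peak 9.

9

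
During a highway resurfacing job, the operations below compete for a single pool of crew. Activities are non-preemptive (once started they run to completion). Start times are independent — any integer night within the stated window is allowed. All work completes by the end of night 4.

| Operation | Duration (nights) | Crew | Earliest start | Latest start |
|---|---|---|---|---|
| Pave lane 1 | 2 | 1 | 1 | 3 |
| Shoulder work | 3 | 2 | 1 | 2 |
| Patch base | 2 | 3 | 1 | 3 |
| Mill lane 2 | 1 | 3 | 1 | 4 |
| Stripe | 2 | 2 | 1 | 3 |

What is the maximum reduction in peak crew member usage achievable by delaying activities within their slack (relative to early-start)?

5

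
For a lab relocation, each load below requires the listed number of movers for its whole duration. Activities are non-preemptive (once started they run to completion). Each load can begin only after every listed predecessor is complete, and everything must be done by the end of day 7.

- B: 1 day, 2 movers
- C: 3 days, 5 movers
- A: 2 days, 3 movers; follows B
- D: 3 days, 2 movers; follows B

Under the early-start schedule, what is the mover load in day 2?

10

At early start, day 2 has: C, A, D.
Demand: 5 + 3 + 2 = 10.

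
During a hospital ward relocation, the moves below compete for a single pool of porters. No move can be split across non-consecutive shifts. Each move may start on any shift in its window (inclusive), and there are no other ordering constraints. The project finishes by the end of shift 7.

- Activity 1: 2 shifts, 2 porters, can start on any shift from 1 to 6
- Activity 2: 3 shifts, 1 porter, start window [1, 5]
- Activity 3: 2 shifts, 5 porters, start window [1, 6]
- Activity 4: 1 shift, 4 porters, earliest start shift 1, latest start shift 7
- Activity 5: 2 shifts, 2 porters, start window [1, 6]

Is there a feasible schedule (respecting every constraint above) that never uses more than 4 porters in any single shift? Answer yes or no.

no

The minimum achievable peak is 5; 4 < 5, so no feasible schedule stays within the cap.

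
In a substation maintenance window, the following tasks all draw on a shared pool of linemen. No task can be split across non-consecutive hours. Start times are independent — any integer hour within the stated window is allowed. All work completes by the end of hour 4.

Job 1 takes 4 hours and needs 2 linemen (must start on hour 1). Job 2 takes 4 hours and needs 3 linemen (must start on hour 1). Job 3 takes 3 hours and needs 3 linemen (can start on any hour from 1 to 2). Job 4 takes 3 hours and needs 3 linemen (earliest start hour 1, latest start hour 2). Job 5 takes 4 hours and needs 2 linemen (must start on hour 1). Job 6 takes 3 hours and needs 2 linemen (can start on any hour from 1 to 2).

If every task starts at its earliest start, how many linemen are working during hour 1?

At early start, hour 1 has: Job 1, Job 2, Job 3, Job 4, Job 5, Job 6.
Demand: 2 + 3 + 3 + 3 + 2 + 2 = 15.

15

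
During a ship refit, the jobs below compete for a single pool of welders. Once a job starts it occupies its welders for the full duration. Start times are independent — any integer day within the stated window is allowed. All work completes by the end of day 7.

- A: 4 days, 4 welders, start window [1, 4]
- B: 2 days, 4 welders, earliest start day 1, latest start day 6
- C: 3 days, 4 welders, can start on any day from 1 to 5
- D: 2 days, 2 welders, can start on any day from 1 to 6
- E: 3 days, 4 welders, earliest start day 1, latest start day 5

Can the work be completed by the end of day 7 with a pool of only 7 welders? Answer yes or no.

Total welder-days = 52; over 7 days the average is 52/7 > 7, so some day must exceed 7.

no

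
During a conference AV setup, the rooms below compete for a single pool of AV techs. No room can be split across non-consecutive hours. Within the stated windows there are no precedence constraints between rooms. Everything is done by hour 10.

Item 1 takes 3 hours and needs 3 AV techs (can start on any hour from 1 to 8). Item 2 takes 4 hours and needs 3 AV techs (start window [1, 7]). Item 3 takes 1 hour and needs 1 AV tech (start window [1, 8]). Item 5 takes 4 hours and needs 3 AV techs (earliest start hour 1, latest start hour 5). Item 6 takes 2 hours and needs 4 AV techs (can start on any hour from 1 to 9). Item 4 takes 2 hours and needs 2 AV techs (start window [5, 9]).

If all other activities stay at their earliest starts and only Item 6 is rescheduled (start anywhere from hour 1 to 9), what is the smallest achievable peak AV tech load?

10

Item 6@1: h1:14  h2:13  h3:9  h4:6  h5:2  h6:2  h7:0  h8:0  h9:0  h10:0 → peak 14
Item 6@2: h1:10  h2:13  h3:13  h4:6  h5:2  h6:2  h7:0  h8:0  h9:0  h10:0 → peak 13
Item 6@3: h1:10  h2:9  h3:13  h4:10  h5:2  h6:2  h7:0  h8:0  h9:0  h10:0 → peak 13
Item 6@4: h1:10  h2:9  h3:9  h4:10  h5:6  h6:2  h7:0  h8:0  h9:0  h10:0 → peak 10
Item 6@5: h1:10  h2:9  h3:9  h4:6  h5:6  h6:6  h7:0  h8:0  h9:0  h10:0 → peak 10
Item 6@6: h1:10  h2:9  h3:9  h4:6  h5:2  h6:6  h7:4  h8:0  h9:0  h10:0 → peak 10
Item 6@7: h1:10  h2:9  h3:9  h4:6  h5:2  h6:2  h7:4  h8:4  h9:0  h10:0 → peak 10
Item 6@8: h1:10  h2:9  h3:9  h4:6  h5:2  h6:2  h7:0  h8:4  h9:4  h10:0 → peak 10
Item 6@9: h1:10  h2:9  h3:9  h4:6  h5:2  h6:2  h7:0  h8:0  h9:4  h10:4 → peak 10
Best is Item 6@4, peak 10.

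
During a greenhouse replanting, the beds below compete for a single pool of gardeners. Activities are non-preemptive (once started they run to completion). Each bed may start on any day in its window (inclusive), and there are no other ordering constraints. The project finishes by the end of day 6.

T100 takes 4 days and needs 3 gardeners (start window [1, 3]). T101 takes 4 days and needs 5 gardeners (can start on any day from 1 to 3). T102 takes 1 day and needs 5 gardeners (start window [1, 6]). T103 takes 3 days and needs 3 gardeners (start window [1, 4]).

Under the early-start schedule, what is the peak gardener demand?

16

Early-start schedule: T100@1, T101@1, T102@1, T103@1.
Load per day: day 1: 16, day 2: 11, day 3: 11, day 4: 8, day 5: 0, day 6: 0.
Peak is 16.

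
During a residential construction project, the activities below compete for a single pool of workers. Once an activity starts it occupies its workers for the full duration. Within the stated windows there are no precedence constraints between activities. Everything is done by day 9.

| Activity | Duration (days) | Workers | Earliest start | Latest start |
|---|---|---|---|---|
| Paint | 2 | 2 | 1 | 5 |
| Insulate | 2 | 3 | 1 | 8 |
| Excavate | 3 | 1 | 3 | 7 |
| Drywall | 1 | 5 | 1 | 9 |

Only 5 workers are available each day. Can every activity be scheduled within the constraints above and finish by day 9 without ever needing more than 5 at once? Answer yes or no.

Schedule Paint@1, Insulate@1, Excavate@3, Drywall@6: d1:5  d2:5  d3:1  d4:1  d5:1  d6:5  d7:0  d8:0  d9:0 — peak 5 ≤ 5.

yes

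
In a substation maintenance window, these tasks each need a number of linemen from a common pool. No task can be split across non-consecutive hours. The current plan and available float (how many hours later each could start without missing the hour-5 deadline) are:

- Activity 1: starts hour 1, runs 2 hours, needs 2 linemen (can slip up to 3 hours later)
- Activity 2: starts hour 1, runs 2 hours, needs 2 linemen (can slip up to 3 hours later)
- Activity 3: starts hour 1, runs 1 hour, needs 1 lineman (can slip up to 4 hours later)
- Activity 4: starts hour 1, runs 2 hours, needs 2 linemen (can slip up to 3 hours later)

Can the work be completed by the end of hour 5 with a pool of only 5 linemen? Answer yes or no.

Schedule Activity 1@1, Activity 2@1, Activity 3@3, Activity 4@3: h1:4  h2:4  h3:3  h4:2  h5:0 — peak 4 ≤ 5.

yes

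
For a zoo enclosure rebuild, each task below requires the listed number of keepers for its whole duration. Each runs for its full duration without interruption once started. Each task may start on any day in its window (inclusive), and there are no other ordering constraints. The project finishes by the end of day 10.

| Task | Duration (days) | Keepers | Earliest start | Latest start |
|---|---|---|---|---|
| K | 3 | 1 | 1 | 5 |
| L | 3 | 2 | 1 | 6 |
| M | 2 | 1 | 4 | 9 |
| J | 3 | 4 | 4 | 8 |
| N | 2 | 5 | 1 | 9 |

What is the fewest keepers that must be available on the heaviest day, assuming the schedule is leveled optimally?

5

Early-start (K@1, L@1, M@4, J@4, N@1) gives peak 8: d1:8  d2:8  d3:3  d4:5  d5:5  d6:4  d7:0  d8:0  d9:0  d10:0.
Shift N→7.
Schedule K@1, L@1, M@4, J@4, N@7: d1:3  d2:3  d3:3  d4:5  d5:5  d6:4  d7:5  d8:5  d9:0  d10:0 — peak 5.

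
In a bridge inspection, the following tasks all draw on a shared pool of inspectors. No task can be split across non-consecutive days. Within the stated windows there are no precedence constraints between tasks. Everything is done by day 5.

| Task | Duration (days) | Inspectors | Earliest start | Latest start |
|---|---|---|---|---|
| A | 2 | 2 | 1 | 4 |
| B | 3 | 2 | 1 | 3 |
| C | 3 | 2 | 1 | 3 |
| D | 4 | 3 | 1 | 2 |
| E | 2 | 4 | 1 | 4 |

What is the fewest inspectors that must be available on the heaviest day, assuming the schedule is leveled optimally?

Early-start (A@1, B@1, C@1, D@1, E@1) gives peak 13: d1:13  d2:13  d3:7  d4:3  d5:0.
Shift E→4.
Schedule A@1, B@1, C@1, D@1, E@4: d1:9  d2:9  d3:7  d4:7  d5:4 — peak 9.

9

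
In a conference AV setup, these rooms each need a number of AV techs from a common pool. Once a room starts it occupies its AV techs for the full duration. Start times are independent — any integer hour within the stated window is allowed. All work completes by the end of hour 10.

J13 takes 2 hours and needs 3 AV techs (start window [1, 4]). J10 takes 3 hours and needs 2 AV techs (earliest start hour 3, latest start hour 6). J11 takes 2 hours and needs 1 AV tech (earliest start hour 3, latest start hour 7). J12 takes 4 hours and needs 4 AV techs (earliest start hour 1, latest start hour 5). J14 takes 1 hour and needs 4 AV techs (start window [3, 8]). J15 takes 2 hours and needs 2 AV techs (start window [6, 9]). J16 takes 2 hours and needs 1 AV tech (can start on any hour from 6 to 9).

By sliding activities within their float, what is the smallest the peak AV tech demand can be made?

Early-start (J13@1, J10@3, J11@3, J12@1, J14@3, J15@6, J16@6) gives peak 11: h1:7  h2:7  h3:11  h4:7  h5:2  h6:3  h7:3  h8:0  h9:0  h10:0.
Shift J11→6, J12→3, J14→7, J15→8.
Schedule J13@1, J10@3, J11@6, J12@3, J14@7, J15@8, J16@6: h1:3  h2:3  h3:6  h4:6  h5:6  h6:6  h7:6  h8:2  h9:2  h10:0 — peak 6.

6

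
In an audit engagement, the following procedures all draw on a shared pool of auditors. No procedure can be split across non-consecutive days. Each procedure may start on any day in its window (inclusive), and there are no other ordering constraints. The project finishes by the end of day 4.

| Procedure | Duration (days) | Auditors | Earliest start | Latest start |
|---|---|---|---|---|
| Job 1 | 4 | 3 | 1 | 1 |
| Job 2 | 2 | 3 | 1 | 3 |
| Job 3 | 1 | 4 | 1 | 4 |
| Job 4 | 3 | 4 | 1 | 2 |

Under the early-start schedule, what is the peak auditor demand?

14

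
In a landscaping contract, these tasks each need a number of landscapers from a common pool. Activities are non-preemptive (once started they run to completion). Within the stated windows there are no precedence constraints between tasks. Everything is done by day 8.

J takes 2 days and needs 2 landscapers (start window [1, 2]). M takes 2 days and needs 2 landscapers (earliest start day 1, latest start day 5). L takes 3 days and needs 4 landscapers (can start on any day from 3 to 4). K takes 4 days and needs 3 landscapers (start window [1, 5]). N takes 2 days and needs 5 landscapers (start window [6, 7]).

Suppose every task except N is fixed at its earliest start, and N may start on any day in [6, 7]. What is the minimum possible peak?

N@6: d1:7  d2:7  d3:7  d4:7  d5:4  d6:5  d7:5  d8:0 → peak 7
N@7: d1:7  d2:7  d3:7  d4:7  d5:4  d6:0  d7:5  d8:5 → peak 7
Best is N@6, peak 7.

7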